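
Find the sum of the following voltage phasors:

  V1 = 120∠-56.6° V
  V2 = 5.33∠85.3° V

Step 1 — Convert each phasor to rectangular form:
  V1 = 120·(cos(-56.6°) + j·sin(-56.6°)) = 66.06 - j100.2 V
  V2 = 5.33·(cos(85.3°) + j·sin(85.3°)) = 0.4367 + j5.312 V
Step 2 — Sum components: V_total = 66.49 - j94.87 V.
Step 3 — Convert to polar: |V_total| = 115.9 V, ∠V_total = -55.0°.

V_total = 115.9∠-55.0° V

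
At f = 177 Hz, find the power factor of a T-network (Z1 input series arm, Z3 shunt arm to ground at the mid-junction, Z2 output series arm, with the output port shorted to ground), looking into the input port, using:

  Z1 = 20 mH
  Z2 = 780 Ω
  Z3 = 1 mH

Step 1 — Angular frequency: ω = 2π·f = 2π·177 = 1112 rad/s.
Step 2 — Component impedances:
  Z1: Z = jωL = j·1112·0.02 = 0 + j22.24 Ω
  Z2: Z = R = 780 Ω
  Z3: Z = jωL = j·1112·0.001 = 0 + j1.112 Ω
Step 3 — With the output port shorted to ground, the output series arm Z2 runs from the junction to ground; the shunt arm Z3 also runs from the junction to ground. They appear in parallel: Z3 || Z2 = 0.001586 + j1.112 Ω.
Step 4 — Series with input arm Z1: Z_in = Z1 + (Z3 || Z2) = 0.001586 + j23.35 Ω = 23.35∠90.0° Ω.
Step 5 — Power factor: PF = cos(φ) = Re(Z)/|Z| = 0.0015857/23.355 = 6.79e-05.
Step 6 — Type: Im(Z) = 23.35 ⇒ lagging (phase φ = 90.0°).

PF = 6.79e-05 (lagging, φ = 90.0°)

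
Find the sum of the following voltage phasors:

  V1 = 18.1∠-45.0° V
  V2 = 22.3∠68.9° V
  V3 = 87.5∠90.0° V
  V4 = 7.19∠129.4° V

Step 1 — Convert each phasor to rectangular form:
  V1 = 18.1·(cos(-45.0°) + j·sin(-45.0°)) = 12.8 - j12.8 V
  V2 = 22.3·(cos(68.9°) + j·sin(68.9°)) = 8.028 + j20.8 V
  V3 = 87.5·(cos(90.0°) + j·sin(90.0°)) = 0 + j87.5 V
  V4 = 7.19·(cos(129.4°) + j·sin(129.4°)) = -4.564 + j5.556 V
Step 2 — Sum components: V_total = 16.26 + j101.1 V.
Step 3 — Convert to polar: |V_total| = 102.4 V, ∠V_total = 80.9°.

V_total = 102.4∠80.9° V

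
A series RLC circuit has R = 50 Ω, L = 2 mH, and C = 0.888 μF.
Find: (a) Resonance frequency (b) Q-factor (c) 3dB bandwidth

Step 1 — Resonance: ω₀ = 1/√(LC) = 1/√(0.002·8.88e-07) = 2.373e+04 rad/s.
Step 2 — f₀ = ω₀/(2π) = 3777 Hz.
Step 3 — Series Q: Q = ω₀L/R = 2.373e+04·0.002/50 = 0.9492.
Step 4 — Bandwidth: Δω = ω₀/Q = 2.5e+04 rad/s; BW = Δω/(2π) = 3979 Hz.

(a) f₀ = 3777 Hz  (b) Q = 0.9492  (c) BW = 3979 Hz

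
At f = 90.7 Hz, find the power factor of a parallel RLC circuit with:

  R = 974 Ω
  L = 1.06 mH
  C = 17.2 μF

Step 1 — Angular frequency: ω = 2π·f = 2π·90.7 = 569.9 rad/s.
Step 2 — Component impedances:
  R: Z = R = 974 Ω
  L: Z = jωL = j·569.9·0.00106 = 0 + j0.6041 Ω
  C: Z = 1/(jωC) = -j/(ω·C) = 0 - j102 Ω
Step 3 — Parallel combination: 1/Z_total = 1/R + 1/L + 1/C; Z_total = 0.0003791 + j0.6077 Ω = 0.6077∠90.0° Ω.
Step 4 — Power factor: PF = cos(φ) = Re(Z)/|Z| = 0.00037913/0.60768 = 0.0006239.
Step 5 — Type: Im(Z) = 0.6077 ⇒ lagging (phase φ = 90.0°).

PF = 0.0006239 (lagging, φ = 90.0°)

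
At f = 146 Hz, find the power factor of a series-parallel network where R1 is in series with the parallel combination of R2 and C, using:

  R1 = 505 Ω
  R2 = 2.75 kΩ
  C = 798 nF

Step 1 — Angular frequency: ω = 2π·f = 2π·146 = 917.3 rad/s.
Step 2 — Component impedances:
  R1: Z = R = 505 Ω
  R2: Z = R = 2750 Ω
  C: Z = 1/(jωC) = -j/(ω·C) = 0 - j1366 Ω
Step 3 — Parallel branch: R2 || C = 1/(1/R2 + 1/C) = 544.3 - j1096 Ω.
Step 4 — Series with R1: Z_total = R1 + (R2 || C) = 1049 - j1096 Ω = 1517∠-46.2° Ω.
Step 5 — Power factor: PF = cos(φ) = Re(Z)/|Z| = 1049.3/1517.1 = 0.6916.
Step 6 — Type: Im(Z) = -1096 ⇒ leading (phase φ = -46.2°).

PF = 0.6916 (leading, φ = -46.2°)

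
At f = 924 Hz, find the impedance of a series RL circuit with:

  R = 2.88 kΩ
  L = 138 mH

Step 1 — Angular frequency: ω = 2π·f = 2π·924 = 5806 rad/s.
Step 2 — Component impedances:
  R: Z = R = 2880 Ω
  L: Z = jωL = j·5806·0.138 = 0 + j801.2 Ω
Step 3 — Series combination: Z_total = R + L = 2880 + j801.2 Ω = 2989∠15.5° Ω.

Z = 2880 + j801.2 Ω = 2989∠15.5° Ω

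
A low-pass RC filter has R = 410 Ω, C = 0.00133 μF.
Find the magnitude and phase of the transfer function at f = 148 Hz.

Step 1 — Angular frequency: ω = 2π·148 = 929.9 rad/s.
Step 2 — Transfer function: H(jω) = 1/(1 + jωRC).
Step 3 — Denominator: 1 + jωRC = 1 + j·929.9·410·1.33e-09 = 1 + j0.0005071.
Step 4 — H = 1 - j0.0005071.
Step 5 — Magnitude: |H| = 1 (-0.0 dB); phase: φ = -0.0°.

|H| = 1 (-0.0 dB), φ = -0.0°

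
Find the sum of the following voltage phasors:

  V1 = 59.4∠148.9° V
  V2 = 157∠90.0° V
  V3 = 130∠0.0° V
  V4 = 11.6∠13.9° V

Step 1 — Convert each phasor to rectangular form:
  V1 = 59.4·(cos(148.9°) + j·sin(148.9°)) = -50.86 + j30.68 V
  V2 = 157·(cos(90.0°) + j·sin(90.0°)) = 0 + j157 V
  V3 = 130·(cos(0.0°) + j·sin(0.0°)) = 130 V
  V4 = 11.6·(cos(13.9°) + j·sin(13.9°)) = 11.26 + j2.787 V
Step 2 — Sum components: V_total = 90.4 + j190.5 V.
Step 3 — Convert to polar: |V_total| = 210.8 V, ∠V_total = 64.6°.

V_total = 210.8∠64.6° V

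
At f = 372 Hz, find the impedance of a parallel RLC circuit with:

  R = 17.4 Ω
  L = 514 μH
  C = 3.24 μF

Step 1 — Angular frequency: ω = 2π·f = 2π·372 = 2337 rad/s.
Step 2 — Component impedances:
  R: Z = R = 17.4 Ω
  L: Z = jωL = j·2337·0.000514 = 0 + j1.201 Ω
  C: Z = 1/(jωC) = -j/(ω·C) = 0 - j132 Ω
Step 3 — Parallel combination: 1/Z_total = 1/R + 1/L + 1/C; Z_total = 0.08407 + j1.207 Ω = 1.209∠86.0° Ω.

Z = 0.08407 + j1.207 Ω = 1.209∠86.0° Ω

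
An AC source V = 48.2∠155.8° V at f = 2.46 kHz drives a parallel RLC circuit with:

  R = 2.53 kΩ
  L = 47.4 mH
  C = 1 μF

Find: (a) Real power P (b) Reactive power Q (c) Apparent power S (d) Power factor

Step 1 — Angular frequency: ω = 2π·f = 2π·2460 = 1.546e+04 rad/s.
Step 2 — Component impedances:
  R: Z = R = 2530 Ω
  L: Z = jωL = j·1.546e+04·0.0474 = 0 + j732.6 Ω
  C: Z = 1/(jωC) = -j/(ω·C) = 0 - j64.7 Ω
Step 3 — Parallel combination: 1/Z_total = 1/R + 1/L + 1/C; Z_total = 1.989 - j70.91 Ω = 70.94∠-88.4° Ω.
Step 4 — Source phasor: V = 48.2∠155.8° V = -43.96 + j19.76 V.
Step 5 — Current: I = V / Z = -0.2958 - j0.6117 A = 0.6795∠-115.8° A.
Step 6 — Complex power: S = V·I* = 0.9183 - j32.74 VA.
Step 7 — Real power: P = Re(S) = 0.9183 W.
Step 8 — Reactive power: Q = Im(S) = -32.74 VAR.
Step 9 — Apparent power: |S| = 32.75 VA.
Step 10 — Power factor: PF = P/|S| = 0.02804 (leading).

(a) P = 0.9183 W  (b) Q = -32.74 VAR  (c) S = 32.75 VA  (d) PF = 0.02804 (leading)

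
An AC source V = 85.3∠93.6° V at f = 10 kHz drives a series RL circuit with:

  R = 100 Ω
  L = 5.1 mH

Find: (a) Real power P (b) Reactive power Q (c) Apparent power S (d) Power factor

Step 1 — Angular frequency: ω = 2π·f = 2π·1e+04 = 6.283e+04 rad/s.
Step 2 — Component impedances:
  R: Z = R = 100 Ω
  L: Z = jωL = j·6.283e+04·0.0051 = 0 + j320.4 Ω
Step 3 — Series combination: Z_total = R + L = 100 + j320.4 Ω = 335.7∠72.7° Ω.
Step 4 — Source phasor: V = 85.3∠93.6° V = -5.356 + j85.13 V.
Step 5 — Current: I = V / Z = 0.2373 + j0.09078 A = 0.2541∠20.9° A.
Step 6 — Complex power: S = V·I* = 6.457 + j20.69 VA.
Step 7 — Real power: P = Re(S) = 6.457 W.
Step 8 — Reactive power: Q = Im(S) = 20.69 VAR.
Step 9 — Apparent power: |S| = 21.68 VA.
Step 10 — Power factor: PF = P/|S| = 0.2979 (lagging).

(a) P = 6.457 W  (b) Q = 20.69 VAR  (c) S = 21.68 VA  (d) PF = 0.2979 (lagging)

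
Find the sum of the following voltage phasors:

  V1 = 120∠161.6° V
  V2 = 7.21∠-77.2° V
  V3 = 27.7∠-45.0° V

Step 1 — Convert each phasor to rectangular form:
  V1 = 120·(cos(161.6°) + j·sin(161.6°)) = -113.9 + j37.88 V
  V2 = 7.21·(cos(-77.2°) + j·sin(-77.2°)) = 1.597 - j7.031 V
  V3 = 27.7·(cos(-45.0°) + j·sin(-45.0°)) = 19.59 - j19.59 V
Step 2 — Sum components: V_total = -92.68 + j11.26 V.
Step 3 — Convert to polar: |V_total| = 93.36 V, ∠V_total = 173.1°.

V_total = 93.36∠173.1° V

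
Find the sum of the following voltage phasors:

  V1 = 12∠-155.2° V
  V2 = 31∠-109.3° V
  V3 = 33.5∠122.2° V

Step 1 — Convert each phasor to rectangular form:
  V1 = 12·(cos(-155.2°) + j·sin(-155.2°)) = -10.89 - j5.033 V
  V2 = 31·(cos(-109.3°) + j·sin(-109.3°)) = -10.25 - j29.26 V
  V3 = 33.5·(cos(122.2°) + j·sin(122.2°)) = -17.85 + j28.35 V
Step 2 — Sum components: V_total = -38.99 - j5.944 V.
Step 3 — Convert to polar: |V_total| = 39.44 V, ∠V_total = -171.3°.

V_total = 39.44∠-171.3° V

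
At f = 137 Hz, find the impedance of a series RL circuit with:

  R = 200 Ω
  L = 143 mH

Step 1 — Angular frequency: ω = 2π·f = 2π·137 = 860.8 rad/s.
Step 2 — Component impedances:
  R: Z = R = 200 Ω
  L: Z = jωL = j·860.8·0.143 = 0 + j123.1 Ω
Step 3 — Series combination: Z_total = R + L = 200 + j123.1 Ω = 234.8∠31.6° Ω.

Z = 200 + j123.1 Ω = 234.8∠31.6° Ω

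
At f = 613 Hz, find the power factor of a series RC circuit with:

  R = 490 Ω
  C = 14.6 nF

Step 1 — Angular frequency: ω = 2π·f = 2π·613 = 3852 rad/s.
Step 2 — Component impedances:
  R: Z = R = 490 Ω
  C: Z = 1/(jωC) = -j/(ω·C) = 0 - j1.778e+04 Ω
Step 3 — Series combination: Z_total = R + C = 490 - j1.778e+04 Ω = 1.779e+04∠-88.4° Ω.
Step 4 — Power factor: PF = cos(φ) = Re(Z)/|Z| = 490/1.779e+04 = 0.02754.
Step 5 — Type: Im(Z) = -1.778e+04 ⇒ leading (phase φ = -88.4°).

PF = 0.02754 (leading, φ = -88.4°)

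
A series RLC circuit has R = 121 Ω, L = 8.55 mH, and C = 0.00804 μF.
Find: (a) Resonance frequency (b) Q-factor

Step 1 — Resonance condition Im(Z)=0 gives ω₀ = 1/√(LC).
Step 2 — ω₀ = 1/√(0.00855·8.04e-09) = 1.206e+05 rad/s.
Step 3 — f₀ = ω₀/(2π) = 1.92e+04 Hz.
Step 4 — Series Q: Q = ω₀L/R = 1.206e+05·0.00855/121 = 8.523.

(a) f₀ = 1.92e+04 Hz  (b) Q = 8.523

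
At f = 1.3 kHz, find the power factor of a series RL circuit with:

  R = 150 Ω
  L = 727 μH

Step 1 — Angular frequency: ω = 2π·f = 2π·1300 = 8168 rad/s.
Step 2 — Component impedances:
  R: Z = R = 150 Ω
  L: Z = jωL = j·8168·0.000727 = 0 + j5.938 Ω
Step 3 — Series combination: Z_total = R + L = 150 + j5.938 Ω = 150.1∠2.3° Ω.
Step 4 — Power factor: PF = cos(φ) = Re(Z)/|Z| = 150/150.12 = 0.9992.
Step 5 — Type: Im(Z) = 5.938 ⇒ lagging (phase φ = 2.3°).

PF = 0.9992 (lagging, φ = 2.3°)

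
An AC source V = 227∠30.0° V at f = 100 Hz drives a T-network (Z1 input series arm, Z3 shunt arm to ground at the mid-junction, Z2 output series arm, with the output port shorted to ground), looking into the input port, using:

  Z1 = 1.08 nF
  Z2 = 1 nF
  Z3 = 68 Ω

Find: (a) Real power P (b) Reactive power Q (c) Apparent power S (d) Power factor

Step 1 — Angular frequency: ω = 2π·f = 2π·100 = 628.3 rad/s.
Step 2 — Component impedances:
  Z1: Z = 1/(jωC) = -j/(ω·C) = 0 - j1.474e+06 Ω
  Z2: Z = 1/(jωC) = -j/(ω·C) = 0 - j1.592e+06 Ω
  Z3: Z = R = 68 Ω
Step 3 — With the output port shorted to ground, the output series arm Z2 runs from the junction to ground; the shunt arm Z3 also runs from the junction to ground. They appear in parallel: Z3 || Z2 = 68 - j0.002905 Ω.
Step 4 — Series with input arm Z1: Z_in = Z1 + (Z3 || Z2) = 68 - j1.474e+06 Ω = 1.474e+06∠-90.0° Ω.
Step 5 — Source phasor: V = 227∠30.0° V = 196.6 + j113.5 V.
Step 6 — Current: I = V / Z = -7.701e-05 + j0.0001334 A = 0.000154∠120.0° A.
Step 7 — Complex power: S = V·I* = 1.613e-06 - j0.03497 VA.
Step 8 — Real power: P = Re(S) = 1.613e-06 W.
Step 9 — Reactive power: Q = Im(S) = -0.03497 VAR.
Step 10 — Apparent power: |S| = 0.03497 VA.
Step 11 — Power factor: PF = P/|S| = 4.614e-05 (leading).

(a) P = 1.613e-06 W  (b) Q = -0.03497 VAR  (c) S = 0.03497 VA  (d) PF = 4.614e-05 (leading)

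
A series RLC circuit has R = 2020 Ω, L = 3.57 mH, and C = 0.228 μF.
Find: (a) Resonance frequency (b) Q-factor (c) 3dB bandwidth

Step 1 — Resonance: ω₀ = 1/√(LC) = 1/√(0.00357·2.28e-07) = 3.505e+04 rad/s.
Step 2 — f₀ = ω₀/(2π) = 5579 Hz.
Step 3 — Series Q: Q = ω₀L/R = 3.505e+04·0.00357/2020 = 0.06195.
Step 4 — Bandwidth: Δω = ω₀/Q = 5.658e+05 rad/s; BW = Δω/(2π) = 9.005e+04 Hz.

(a) f₀ = 5579 Hz  (b) Q = 0.06195  (c) BW = 9.005e+04 Hz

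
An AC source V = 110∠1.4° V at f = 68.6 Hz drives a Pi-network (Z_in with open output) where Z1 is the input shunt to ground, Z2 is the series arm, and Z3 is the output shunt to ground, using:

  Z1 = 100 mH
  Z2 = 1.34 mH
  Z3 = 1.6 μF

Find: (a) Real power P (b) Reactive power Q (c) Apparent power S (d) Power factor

Step 1 — Angular frequency: ω = 2π·f = 2π·68.6 = 431 rad/s.
Step 2 — Component impedances:
  Z1: Z = jωL = j·431·0.1 = 0 + j43.1 Ω
  Z2: Z = jωL = j·431·0.00134 = 0 + j0.5776 Ω
  Z3: Z = 1/(jωC) = -j/(ω·C) = 0 - j1450 Ω
Step 3 — With open output, the series arm Z2 and the output shunt Z3 appear in series to ground: Z2 + Z3 = 0 - j1449 Ω.
Step 4 — Parallel with input shunt Z1: Z_in = Z1 || (Z2 + Z3) = 0 + j44.42 Ω = 44.42∠90.0° Ω.
Step 5 — Source phasor: V = 110∠1.4° V = 110 + j2.688 V.
Step 6 — Current: I = V / Z = 0.0605 - j2.475 A = 2.476∠-88.6° A.
Step 7 — Complex power: S = V·I* = 0 + j272.4 VA.
Step 8 — Real power: P = Re(S) = 0 W.
Step 9 — Reactive power: Q = Im(S) = 272.4 VAR.
Step 10 — Apparent power: |S| = 272.4 VA.
Step 11 — Power factor: PF = P/|S| = 0 (lagging).

(a) P = 0 W  (b) Q = 272.4 VAR  (c) S = 272.4 VA  (d) PF = 0 (lagging)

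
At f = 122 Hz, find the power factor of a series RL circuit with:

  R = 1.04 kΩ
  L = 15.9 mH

Step 1 — Angular frequency: ω = 2π·f = 2π·122 = 766.5 rad/s.
Step 2 — Component impedances:
  R: Z = R = 1040 Ω
  L: Z = jωL = j·766.5·0.0159 = 0 + j12.19 Ω
Step 3 — Series combination: Z_total = R + L = 1040 + j12.19 Ω = 1040∠0.7° Ω.
Step 4 — Power factor: PF = cos(φ) = Re(Z)/|Z| = 1040/1040.1 = 0.9999.
Step 5 — Type: Im(Z) = 12.19 ⇒ lagging (phase φ = 0.7°).

PF = 0.9999 (lagging, φ = 0.7°)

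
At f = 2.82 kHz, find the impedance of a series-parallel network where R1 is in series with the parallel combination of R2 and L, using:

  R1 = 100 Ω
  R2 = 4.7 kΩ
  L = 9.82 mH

Step 1 — Angular frequency: ω = 2π·f = 2π·2820 = 1.772e+04 rad/s.
Step 2 — Component impedances:
  R1: Z = R = 100 Ω
  R2: Z = R = 4700 Ω
  L: Z = jωL = j·1.772e+04·0.00982 = 0 + j174 Ω
Step 3 — Parallel branch: R2 || L = 1/(1/R2 + 1/L) = 6.433 + j173.8 Ω.
Step 4 — Series with R1: Z_total = R1 + (R2 || L) = 106.4 + j173.8 Ω = 203.8∠58.5° Ω.

Z = 106.4 + j173.8 Ω = 203.8∠58.5° Ω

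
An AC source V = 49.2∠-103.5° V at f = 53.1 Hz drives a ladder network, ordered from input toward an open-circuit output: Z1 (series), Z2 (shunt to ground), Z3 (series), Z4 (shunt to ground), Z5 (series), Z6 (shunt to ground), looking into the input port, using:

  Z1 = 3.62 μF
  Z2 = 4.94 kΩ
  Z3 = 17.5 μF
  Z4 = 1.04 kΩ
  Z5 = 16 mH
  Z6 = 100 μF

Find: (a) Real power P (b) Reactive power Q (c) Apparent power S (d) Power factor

Step 1 — Angular frequency: ω = 2π·f = 2π·53.1 = 333.6 rad/s.
Step 2 — Component impedances:
  Z1: Z = 1/(jωC) = -j/(ω·C) = 0 - j828 Ω
  Z2: Z = R = 4940 Ω
  Z3: Z = 1/(jωC) = -j/(ω·C) = 0 - j171.3 Ω
  Z4: Z = R = 1040 Ω
  Z5: Z = jωL = j·333.6·0.016 = 0 + j5.338 Ω
  Z6: Z = 1/(jωC) = -j/(ω·C) = 0 - j29.97 Ω
Step 3 — Ladder network (open output): work backward from the far end, alternating series and parallel combinations. Z_in = 8.336 - j1024 Ω = 1024∠-89.5° Ω.
Step 4 — Source phasor: V = 49.2∠-103.5° V = -11.49 - j47.84 V.
Step 5 — Current: I = V / Z = 0.04665 - j0.0116 A = 0.04807∠-14.0° A.
Step 6 — Complex power: S = V·I* = 0.01926 - j2.365 VA.
Step 7 — Real power: P = Re(S) = 0.01926 W.
Step 8 — Reactive power: Q = Im(S) = -2.365 VAR.
Step 9 — Apparent power: |S| = 2.365 VA.
Step 10 — Power factor: PF = P/|S| = 0.008144 (leading).

(a) P = 0.01926 W  (b) Q = -2.365 VAR  (c) S = 2.365 VA  (d) PF = 0.008144 (leading)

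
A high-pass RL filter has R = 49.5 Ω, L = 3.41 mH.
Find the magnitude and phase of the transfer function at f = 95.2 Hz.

Step 1 — Angular frequency: ω = 2π·95.2 = 598.2 rad/s.
Step 2 — Transfer function: H(jω) = jωL/(R + jωL).
Step 3 — Numerator jωL = j·2.04; denominator R + jωL = 49.5 + j2.04.
Step 4 — H = 0.001695 + j0.04114.
Step 5 — Magnitude: |H| = 0.04117 (-27.7 dB); phase: φ = 87.6°.

|H| = 0.04117 (-27.7 dB), φ = 87.6°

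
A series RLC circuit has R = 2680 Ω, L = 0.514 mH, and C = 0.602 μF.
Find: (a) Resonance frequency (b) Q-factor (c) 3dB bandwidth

Step 1 — Resonance: ω₀ = 1/√(LC) = 1/√(0.000514·6.02e-07) = 5.685e+04 rad/s.
Step 2 — f₀ = ω₀/(2π) = 9048 Hz.
Step 3 — Series Q: Q = ω₀L/R = 5.685e+04·0.000514/2680 = 0.0109.
Step 4 — Bandwidth: Δω = ω₀/Q = 5.214e+06 rad/s; BW = Δω/(2π) = 8.298e+05 Hz.

(a) f₀ = 9048 Hz  (b) Q = 0.0109  (c) BW = 8.298e+05 Hz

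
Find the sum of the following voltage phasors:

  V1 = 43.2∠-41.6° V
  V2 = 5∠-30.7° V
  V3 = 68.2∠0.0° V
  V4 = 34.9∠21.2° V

Step 1 — Convert each phasor to rectangular form:
  V1 = 43.2·(cos(-41.6°) + j·sin(-41.6°)) = 32.3 - j28.68 V
  V2 = 5·(cos(-30.7°) + j·sin(-30.7°)) = 4.299 - j2.553 V
  V3 = 68.2·(cos(0.0°) + j·sin(0.0°)) = 68.2 V
  V4 = 34.9·(cos(21.2°) + j·sin(21.2°)) = 32.54 + j12.62 V
Step 2 — Sum components: V_total = 137.3 - j18.61 V.
Step 3 — Convert to polar: |V_total| = 138.6 V, ∠V_total = -7.7°.

V_total = 138.6∠-7.7° V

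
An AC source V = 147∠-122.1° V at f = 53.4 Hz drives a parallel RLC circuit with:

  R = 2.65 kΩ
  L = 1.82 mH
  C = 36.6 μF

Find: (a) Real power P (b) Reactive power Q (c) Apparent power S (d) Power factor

Step 1 — Angular frequency: ω = 2π·f = 2π·53.4 = 335.5 rad/s.
Step 2 — Component impedances:
  R: Z = R = 2650 Ω
  L: Z = jωL = j·335.5·0.00182 = 0 + j0.6107 Ω
  C: Z = 1/(jωC) = -j/(ω·C) = 0 - j81.43 Ω
Step 3 — Parallel combination: 1/Z_total = 1/R + 1/L + 1/C; Z_total = 0.0001428 + j0.6153 Ω = 0.6153∠90.0° Ω.
Step 4 — Source phasor: V = 147∠-122.1° V = -78.12 - j124.5 V.
Step 5 — Current: I = V / Z = -202.4 + j126.9 A = 238.9∠147.9° A.
Step 6 — Complex power: S = V·I* = 8.154 + j3.512e+04 VA.
Step 7 — Real power: P = Re(S) = 8.154 W.
Step 8 — Reactive power: Q = Im(S) = 3.512e+04 VAR.
Step 9 — Apparent power: |S| = 3.512e+04 VA.
Step 10 — Power factor: PF = P/|S| = 0.0002322 (lagging).

(a) P = 8.154 W  (b) Q = 3.512e+04 VAR  (c) S = 3.512e+04 VA  (d) PF = 0.0002322 (lagging)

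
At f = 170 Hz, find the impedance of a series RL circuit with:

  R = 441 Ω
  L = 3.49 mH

Step 1 — Angular frequency: ω = 2π·f = 2π·170 = 1068 rad/s.
Step 2 — Component impedances:
  R: Z = R = 441 Ω
  L: Z = jωL = j·1068·0.00349 = 0 + j3.728 Ω
Step 3 — Series combination: Z_total = R + L = 441 + j3.728 Ω = 441∠0.5° Ω.

Z = 441 + j3.728 Ω = 441∠0.5° Ω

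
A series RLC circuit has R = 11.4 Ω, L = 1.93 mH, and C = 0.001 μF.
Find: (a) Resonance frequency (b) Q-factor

Step 1 — Resonance condition Im(Z)=0 gives ω₀ = 1/√(LC).
Step 2 — ω₀ = 1/√(0.00193·1e-09) = 7.198e+05 rad/s.
Step 3 — f₀ = ω₀/(2π) = 1.146e+05 Hz.
Step 4 — Series Q: Q = ω₀L/R = 7.198e+05·0.00193/11.4 = 121.9.

(a) f₀ = 1.146e+05 Hz  (b) Q = 121.9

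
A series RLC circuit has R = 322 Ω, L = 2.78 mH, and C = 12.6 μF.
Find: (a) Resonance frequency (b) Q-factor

Step 1 — Resonance condition Im(Z)=0 gives ω₀ = 1/√(LC).
Step 2 — ω₀ = 1/√(0.00278·1.26e-05) = 5343 rad/s.
Step 3 — f₀ = ω₀/(2π) = 850.4 Hz.
Step 4 — Series Q: Q = ω₀L/R = 5343·0.00278/322 = 0.04613.

(a) f₀ = 850.4 Hz  (b) Q = 0.04613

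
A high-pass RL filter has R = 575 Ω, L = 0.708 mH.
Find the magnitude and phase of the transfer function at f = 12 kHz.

Step 1 — Angular frequency: ω = 2π·1.2e+04 = 7.54e+04 rad/s.
Step 2 — Transfer function: H(jω) = jωL/(R + jωL).
Step 3 — Numerator jωL = j·53.38; denominator R + jωL = 575 + j53.38.
Step 4 — H = 0.008545 + j0.09204.
Step 5 — Magnitude: |H| = 0.09244 (-20.7 dB); phase: φ = 84.7°.

|H| = 0.09244 (-20.7 dB), φ = 84.7°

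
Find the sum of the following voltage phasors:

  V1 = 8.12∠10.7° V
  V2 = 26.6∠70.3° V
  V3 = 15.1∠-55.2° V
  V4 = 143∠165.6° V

Step 1 — Convert each phasor to rectangular form:
  V1 = 8.12·(cos(10.7°) + j·sin(10.7°)) = 7.979 + j1.508 V
  V2 = 26.6·(cos(70.3°) + j·sin(70.3°)) = 8.967 + j25.04 V
  V3 = 15.1·(cos(-55.2°) + j·sin(-55.2°)) = 8.618 - j12.4 V
  V4 = 143·(cos(165.6°) + j·sin(165.6°)) = -138.5 + j35.56 V
Step 2 — Sum components: V_total = -112.9 + j49.71 V.
Step 3 — Convert to polar: |V_total| = 123.4 V, ∠V_total = 156.2°.

V_total = 123.4∠156.2° V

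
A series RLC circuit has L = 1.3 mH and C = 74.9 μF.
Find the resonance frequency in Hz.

Step 1 — Resonance condition Im(Z)=0 gives ω₀ = 1/√(LC).
Step 2 — ω₀ = 1/√(0.0013·7.49e-05) = 3205 rad/s.
Step 3 — f₀ = ω₀/(2π) = 510 Hz.

f₀ = 510 Hz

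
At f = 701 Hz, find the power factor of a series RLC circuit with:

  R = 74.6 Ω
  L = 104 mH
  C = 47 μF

Step 1 — Angular frequency: ω = 2π·f = 2π·701 = 4405 rad/s.
Step 2 — Component impedances:
  R: Z = R = 74.6 Ω
  L: Z = jωL = j·4405·0.104 = 0 + j458.1 Ω
  C: Z = 1/(jωC) = -j/(ω·C) = 0 - j4.831 Ω
Step 3 — Series combination: Z_total = R + L + C = 74.6 + j453.2 Ω = 459.3∠80.7° Ω.
Step 4 — Power factor: PF = cos(φ) = Re(Z)/|Z| = 74.6/459.3 = 0.1624.
Step 5 — Type: Im(Z) = 453.2 ⇒ lagging (phase φ = 80.7°).

PF = 0.1624 (lagging, φ = 80.7°)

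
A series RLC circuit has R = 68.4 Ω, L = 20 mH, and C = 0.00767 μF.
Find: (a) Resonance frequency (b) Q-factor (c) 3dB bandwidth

Step 1 — Resonance: ω₀ = 1/√(LC) = 1/√(0.02·7.67e-09) = 8.074e+04 rad/s.
Step 2 — f₀ = ω₀/(2π) = 1.285e+04 Hz.
Step 3 — Series Q: Q = ω₀L/R = 8.074e+04·0.02/68.4 = 23.61.
Step 4 — Bandwidth: Δω = ω₀/Q = 3420 rad/s; BW = Δω/(2π) = 544.3 Hz.

(a) f₀ = 1.285e+04 Hz  (b) Q = 23.61  (c) BW = 544.3 Hz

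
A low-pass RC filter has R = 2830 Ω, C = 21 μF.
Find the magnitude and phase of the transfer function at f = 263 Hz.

Step 1 — Angular frequency: ω = 2π·263 = 1652 rad/s.
Step 2 — Transfer function: H(jω) = 1/(1 + jωRC).
Step 3 — Denominator: 1 + jωRC = 1 + j·1652·2830·2.1e-05 = 1 + j98.21.
Step 4 — H = 0.0001037 - j0.01018.
Step 5 — Magnitude: |H| = 0.01018 (-39.8 dB); phase: φ = -89.4°.

|H| = 0.01018 (-39.8 dB), φ = -89.4°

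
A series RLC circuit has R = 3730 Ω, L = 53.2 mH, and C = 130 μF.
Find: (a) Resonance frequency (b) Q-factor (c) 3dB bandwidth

Step 1 — Resonance condition Im(Z)=0 gives ω₀ = 1/√(LC).
Step 2 — ω₀ = 1/√(0.0532·0.00013) = 380.3 rad/s.
Step 3 — f₀ = ω₀/(2π) = 60.52 Hz.
Step 4 — Series Q: Q = ω₀L/R = 380.3·0.0532/3730 = 0.005423.
Step 5 — 3dB bandwidth: Δω = ω₀/Q = 7.011e+04 rad/s; BW = Δω/(2π) = 1.116e+04 Hz.

(a) f₀ = 60.52 Hz  (b) Q = 0.005423  (c) BW = 1.116e+04 Hz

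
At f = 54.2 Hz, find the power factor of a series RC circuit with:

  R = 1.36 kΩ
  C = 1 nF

Step 1 — Angular frequency: ω = 2π·f = 2π·54.2 = 340.5 rad/s.
Step 2 — Component impedances:
  R: Z = R = 1360 Ω
  C: Z = 1/(jωC) = -j/(ω·C) = 0 - j2.936e+06 Ω
Step 3 — Series combination: Z_total = R + C = 1360 - j2.936e+06 Ω = 2.936e+06∠-90.0° Ω.
Step 4 — Power factor: PF = cos(φ) = Re(Z)/|Z| = 1360/2.93644e+06 = 0.0004631.
Step 5 — Type: Im(Z) = -2.936e+06 ⇒ leading (phase φ = -90.0°).

PF = 0.0004631 (leading, φ = -90.0°)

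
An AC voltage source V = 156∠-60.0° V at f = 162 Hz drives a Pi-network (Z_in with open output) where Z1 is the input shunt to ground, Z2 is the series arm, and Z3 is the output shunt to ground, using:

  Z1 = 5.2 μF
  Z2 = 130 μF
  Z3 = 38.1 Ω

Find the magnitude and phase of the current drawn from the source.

Step 1 — Angular frequency: ω = 2π·f = 2π·162 = 1018 rad/s.
Step 2 — Component impedances:
  Z1: Z = 1/(jωC) = -j/(ω·C) = 0 - j188.9 Ω
  Z2: Z = 1/(jωC) = -j/(ω·C) = 0 - j7.557 Ω
  Z3: Z = R = 38.1 Ω
Step 3 — With open output, the series arm Z2 and the output shunt Z3 appear in series to ground: Z2 + Z3 = 38.1 - j7.557 Ω.
Step 4 — Parallel with input shunt Z1: Z_in = Z1 || (Z2 + Z3) = 33.95 - j13.85 Ω = 36.67∠-22.2° Ω.
Step 5 — Source phasor: V = 156∠-60.0° V = 78 - j135.1 V.
Step 6 — Ohm's law: I = V / Z_total = (78 - j135.1) / (33.95 - j13.85) = 3.362 - j2.608 A.
Step 7 — Convert to polar: |I| = 4.255 A, ∠I = -37.8°.

I = 4.255∠-37.8° A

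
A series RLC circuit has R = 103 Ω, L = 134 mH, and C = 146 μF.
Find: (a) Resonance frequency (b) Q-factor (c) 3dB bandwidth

Step 1 — Resonance condition Im(Z)=0 gives ω₀ = 1/√(LC).
Step 2 — ω₀ = 1/√(0.134·0.000146) = 226.1 rad/s.
Step 3 — f₀ = ω₀/(2π) = 35.98 Hz.
Step 4 — Series Q: Q = ω₀L/R = 226.1·0.134/103 = 0.2941.
Step 5 — 3dB bandwidth: Δω = ω₀/Q = 768.7 rad/s; BW = Δω/(2π) = 122.3 Hz.

(a) f₀ = 35.98 Hz  (b) Q = 0.2941  (c) BW = 122.3 Hz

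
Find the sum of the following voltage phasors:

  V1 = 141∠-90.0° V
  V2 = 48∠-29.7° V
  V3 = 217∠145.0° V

Step 1 — Convert each phasor to rectangular form:
  V1 = 141·(cos(-90.0°) + j·sin(-90.0°)) = 0 - j141 V
  V2 = 48·(cos(-29.7°) + j·sin(-29.7°)) = 41.69 - j23.78 V
  V3 = 217·(cos(145.0°) + j·sin(145.0°)) = -177.8 + j124.5 V
Step 2 — Sum components: V_total = -136.1 - j40.32 V.
Step 3 — Convert to polar: |V_total| = 141.9 V, ∠V_total = -163.5°.

V_total = 141.9∠-163.5° V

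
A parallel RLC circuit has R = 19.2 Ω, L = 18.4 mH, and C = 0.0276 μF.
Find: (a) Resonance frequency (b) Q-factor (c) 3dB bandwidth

Step 1 — Resonance: ω₀ = 1/√(LC) = 1/√(0.0184·2.76e-08) = 4.437e+04 rad/s.
Step 2 — f₀ = ω₀/(2π) = 7062 Hz.
Step 3 — Parallel Q: Q = R/(ω₀L) = 19.2/(4.437e+04·0.0184) = 0.02352.
Step 4 — Bandwidth: Δω = ω₀/Q = 1.887e+06 rad/s; BW = Δω/(2π) = 3.003e+05 Hz.

(a) f₀ = 7062 Hz  (b) Q = 0.02352  (c) BW = 3.003e+05 Hz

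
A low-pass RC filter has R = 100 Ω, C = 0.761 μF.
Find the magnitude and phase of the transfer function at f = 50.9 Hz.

Step 1 — Angular frequency: ω = 2π·50.9 = 319.8 rad/s.
Step 2 — Transfer function: H(jω) = 1/(1 + jωRC).
Step 3 — Denominator: 1 + jωRC = 1 + j·319.8·100·7.61e-07 = 1 + j0.02434.
Step 4 — H = 0.9994 - j0.02432.
Step 5 — Magnitude: |H| = 0.9997 (-0.0 dB); phase: φ = -1.4°.

|H| = 0.9997 (-0.0 dB), φ = -1.4°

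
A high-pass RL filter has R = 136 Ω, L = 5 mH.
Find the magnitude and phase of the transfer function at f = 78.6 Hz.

Step 1 — Angular frequency: ω = 2π·78.6 = 493.9 rad/s.
Step 2 — Transfer function: H(jω) = jωL/(R + jωL).
Step 3 — Numerator jωL = j·2.469; denominator R + jωL = 136 + j2.469.
Step 4 — H = 0.0003296 + j0.01815.
Step 5 — Magnitude: |H| = 0.01815 (-34.8 dB); phase: φ = 89.0°.

|H| = 0.01815 (-34.8 dB), φ = 89.0°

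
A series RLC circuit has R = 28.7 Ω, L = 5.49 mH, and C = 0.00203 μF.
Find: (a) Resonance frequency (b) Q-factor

Step 1 — Resonance condition Im(Z)=0 gives ω₀ = 1/√(LC).
Step 2 — ω₀ = 1/√(0.00549·2.03e-09) = 2.995e+05 rad/s.
Step 3 — f₀ = ω₀/(2π) = 4.767e+04 Hz.
Step 4 — Series Q: Q = ω₀L/R = 2.995e+05·0.00549/28.7 = 57.3.

(a) f₀ = 4.767e+04 Hz  (b) Q = 57.3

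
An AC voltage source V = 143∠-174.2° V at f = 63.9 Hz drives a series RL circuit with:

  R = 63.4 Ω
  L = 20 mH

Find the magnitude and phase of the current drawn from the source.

Step 1 — Angular frequency: ω = 2π·f = 2π·63.9 = 401.5 rad/s.
Step 2 — Component impedances:
  R: Z = R = 63.4 Ω
  L: Z = jωL = j·401.5·0.02 = 0 + j8.03 Ω
Step 3 — Series combination: Z_total = R + L = 63.4 + j8.03 Ω = 63.91∠7.2° Ω.
Step 4 — Source phasor: V = 143∠-174.2° V = -142.3 - j14.45 V.
Step 5 — Ohm's law: I = V / Z_total = (-142.3 - j14.45) / (63.4 + j8.03) = -2.237 + j0.05539 A.
Step 6 — Convert to polar: |I| = 2.238 A, ∠I = 178.6°.

I = 2.238∠178.6° A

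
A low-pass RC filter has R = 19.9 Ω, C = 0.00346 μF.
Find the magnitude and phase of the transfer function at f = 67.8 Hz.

Step 1 — Angular frequency: ω = 2π·67.8 = 426 rad/s.
Step 2 — Transfer function: H(jω) = 1/(1 + jωRC).
Step 3 — Denominator: 1 + jωRC = 1 + j·426·19.9·3.46e-09 = 1 + j2.933e-05.
Step 4 — H = 1 - j2.933e-05.
Step 5 — Magnitude: |H| = 1 (-0.0 dB); phase: φ = -0.0°.

|H| = 1 (-0.0 dB), φ = -0.0°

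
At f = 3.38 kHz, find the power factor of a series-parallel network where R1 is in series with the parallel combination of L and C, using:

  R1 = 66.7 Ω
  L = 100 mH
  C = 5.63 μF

Step 1 — Angular frequency: ω = 2π·f = 2π·3380 = 2.124e+04 rad/s.
Step 2 — Component impedances:
  R1: Z = R = 66.7 Ω
  L: Z = jωL = j·2.124e+04·0.1 = 0 + j2124 Ω
  C: Z = 1/(jωC) = -j/(ω·C) = 0 - j8.364 Ω
Step 3 — Parallel branch: L || C = 1/(1/L + 1/C) = 0 - j8.397 Ω.
Step 4 — Series with R1: Z_total = R1 + (L || C) = 66.7 - j8.397 Ω = 67.23∠-7.2° Ω.
Step 5 — Power factor: PF = cos(φ) = Re(Z)/|Z| = 66.7/67.226 = 0.9922.
Step 6 — Type: Im(Z) = -8.397 ⇒ leading (phase φ = -7.2°).

PF = 0.9922 (leading, φ = -7.2°)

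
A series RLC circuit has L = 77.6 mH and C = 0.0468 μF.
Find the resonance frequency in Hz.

Step 1 — Resonance condition Im(Z)=0 gives ω₀ = 1/√(LC).
Step 2 — ω₀ = 1/√(0.0776·4.68e-08) = 1.659e+04 rad/s.
Step 3 — f₀ = ω₀/(2π) = 2641 Hz.

f₀ = 2641 Hz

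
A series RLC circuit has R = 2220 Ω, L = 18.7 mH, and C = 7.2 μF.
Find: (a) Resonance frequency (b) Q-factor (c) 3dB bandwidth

Step 1 — Resonance: ω₀ = 1/√(LC) = 1/√(0.0187·7.2e-06) = 2725 rad/s.
Step 2 — f₀ = ω₀/(2π) = 433.7 Hz.
Step 3 — Series Q: Q = ω₀L/R = 2725·0.0187/2220 = 0.02296.
Step 4 — Bandwidth: Δω = ω₀/Q = 1.187e+05 rad/s; BW = Δω/(2π) = 1.889e+04 Hz.

(a) f₀ = 433.7 Hz  (b) Q = 0.02296  (c) BW = 1.889e+04 Hz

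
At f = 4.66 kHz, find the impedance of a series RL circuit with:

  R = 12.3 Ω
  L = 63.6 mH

Step 1 — Angular frequency: ω = 2π·f = 2π·4660 = 2.928e+04 rad/s.
Step 2 — Component impedances:
  R: Z = R = 12.3 Ω
  L: Z = jωL = j·2.928e+04·0.0636 = 0 + j1862 Ω
Step 3 — Series combination: Z_total = R + L = 12.3 + j1862 Ω = 1862∠89.6° Ω.

Z = 12.3 + j1862 Ω = 1862∠89.6° Ω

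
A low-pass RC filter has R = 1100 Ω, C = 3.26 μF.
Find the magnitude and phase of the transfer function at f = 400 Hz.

Step 1 — Angular frequency: ω = 2π·400 = 2513 rad/s.
Step 2 — Transfer function: H(jω) = 1/(1 + jωRC).
Step 3 — Denominator: 1 + jωRC = 1 + j·2513·1100·3.26e-06 = 1 + j9.013.
Step 4 — H = 0.01216 - j0.1096.
Step 5 — Magnitude: |H| = 0.1103 (-19.2 dB); phase: φ = -83.7°.

|H| = 0.1103 (-19.2 dB), φ = -83.7°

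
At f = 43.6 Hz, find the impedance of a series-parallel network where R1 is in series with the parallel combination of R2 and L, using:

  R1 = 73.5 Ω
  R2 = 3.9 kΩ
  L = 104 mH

Step 1 — Angular frequency: ω = 2π·f = 2π·43.6 = 273.9 rad/s.
Step 2 — Component impedances:
  R1: Z = R = 73.5 Ω
  R2: Z = R = 3900 Ω
  L: Z = jωL = j·273.9·0.104 = 0 + j28.49 Ω
Step 3 — Parallel branch: R2 || L = 1/(1/R2 + 1/L) = 0.2081 + j28.49 Ω.
Step 4 — Series with R1: Z_total = R1 + (R2 || L) = 73.71 + j28.49 Ω = 79.02∠21.1° Ω.

Z = 73.71 + j28.49 Ω = 79.02∠21.1° Ω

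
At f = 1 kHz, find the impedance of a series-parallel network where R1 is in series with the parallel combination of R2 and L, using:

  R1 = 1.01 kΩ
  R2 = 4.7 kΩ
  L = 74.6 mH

Step 1 — Angular frequency: ω = 2π·f = 2π·1000 = 6283 rad/s.
Step 2 — Component impedances:
  R1: Z = R = 1010 Ω
  R2: Z = R = 4700 Ω
  L: Z = jωL = j·6283·0.0746 = 0 + j468.7 Ω
Step 3 — Parallel branch: R2 || L = 1/(1/R2 + 1/L) = 46.29 + j464.1 Ω.
Step 4 — Series with R1: Z_total = R1 + (R2 || L) = 1056 + j464.1 Ω = 1154∠23.7° Ω.

Z = 1056 + j464.1 Ω = 1154∠23.7° Ω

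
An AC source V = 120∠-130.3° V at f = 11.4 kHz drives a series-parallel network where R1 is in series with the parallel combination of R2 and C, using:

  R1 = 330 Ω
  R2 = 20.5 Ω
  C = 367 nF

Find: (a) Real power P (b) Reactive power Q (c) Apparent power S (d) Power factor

Step 1 — Angular frequency: ω = 2π·f = 2π·1.14e+04 = 7.163e+04 rad/s.
Step 2 — Component impedances:
  R1: Z = R = 330 Ω
  R2: Z = R = 20.5 Ω
  C: Z = 1/(jωC) = -j/(ω·C) = 0 - j38.04 Ω
Step 3 — Parallel branch: R2 || C = 1/(1/R2 + 1/C) = 15.89 - j8.561 Ω.
Step 4 — Series with R1: Z_total = R1 + (R2 || C) = 345.9 - j8.561 Ω = 346∠-1.4° Ω.
Step 5 — Source phasor: V = 120∠-130.3° V = -77.61 - j91.52 V.
Step 6 — Current: I = V / Z = -0.2177 - j0.27 A = 0.3468∠-128.9° A.
Step 7 — Complex power: S = V·I* = 41.61 - j1.03 VA.
Step 8 — Real power: P = Re(S) = 41.61 W.
Step 9 — Reactive power: Q = Im(S) = -1.03 VAR.
Step 10 — Apparent power: |S| = 41.62 VA.
Step 11 — Power factor: PF = P/|S| = 0.9997 (leading).

(a) P = 41.61 W  (b) Q = -1.03 VAR  (c) S = 41.62 VA  (d) PF = 0.9997 (leading)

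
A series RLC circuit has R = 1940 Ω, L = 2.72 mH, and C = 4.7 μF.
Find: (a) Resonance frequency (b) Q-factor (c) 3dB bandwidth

Step 1 — Resonance: ω₀ = 1/√(LC) = 1/√(0.00272·4.7e-06) = 8844 rad/s.
Step 2 — f₀ = ω₀/(2π) = 1408 Hz.
Step 3 — Series Q: Q = ω₀L/R = 8844·0.00272/1940 = 0.0124.
Step 4 — Bandwidth: Δω = ω₀/Q = 7.132e+05 rad/s; BW = Δω/(2π) = 1.135e+05 Hz.

(a) f₀ = 1408 Hz  (b) Q = 0.0124  (c) BW = 1.135e+05 Hz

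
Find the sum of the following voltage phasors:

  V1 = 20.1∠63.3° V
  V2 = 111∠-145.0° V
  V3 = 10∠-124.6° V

Step 1 — Convert each phasor to rectangular form:
  V1 = 20.1·(cos(63.3°) + j·sin(63.3°)) = 9.031 + j17.96 V
  V2 = 111·(cos(-145.0°) + j·sin(-145.0°)) = -90.93 - j63.67 V
  V3 = 10·(cos(-124.6°) + j·sin(-124.6°)) = -5.678 - j8.231 V
Step 2 — Sum components: V_total = -87.57 - j53.94 V.
Step 3 — Convert to polar: |V_total| = 102.9 V, ∠V_total = -148.4°.

V_total = 102.9∠-148.4° V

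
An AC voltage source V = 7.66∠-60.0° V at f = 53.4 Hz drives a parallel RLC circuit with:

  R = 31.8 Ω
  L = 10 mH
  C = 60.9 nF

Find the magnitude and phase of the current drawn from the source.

Step 1 — Angular frequency: ω = 2π·f = 2π·53.4 = 335.5 rad/s.
Step 2 — Component impedances:
  R: Z = R = 31.8 Ω
  L: Z = jωL = j·335.5·0.01 = 0 + j3.355 Ω
  C: Z = 1/(jωC) = -j/(ω·C) = 0 - j4.894e+04 Ω
Step 3 — Parallel combination: 1/Z_total = 1/R + 1/L + 1/C; Z_total = 0.3502 + j3.319 Ω = 3.337∠84.0° Ω.
Step 4 — Source phasor: V = 7.66∠-60.0° V = 3.83 - j6.634 V.
Step 5 — Ohm's law: I = V / Z_total = (3.83 - j6.634) / (0.3502 + j3.319) = -1.857 - j1.35 A.
Step 6 — Convert to polar: |I| = 2.296 A, ∠I = -144.0°.

I = 2.296∠-144.0° A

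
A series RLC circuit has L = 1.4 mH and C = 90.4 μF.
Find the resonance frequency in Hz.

Step 1 — Resonance condition Im(Z)=0 gives ω₀ = 1/√(LC).
Step 2 — ω₀ = 1/√(0.0014·9.04e-05) = 2811 rad/s.
Step 3 — f₀ = ω₀/(2π) = 447.4 Hz.

f₀ = 447.4 Hz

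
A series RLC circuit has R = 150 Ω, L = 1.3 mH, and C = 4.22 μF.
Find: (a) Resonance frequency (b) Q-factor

Step 1 — Resonance condition Im(Z)=0 gives ω₀ = 1/√(LC).
Step 2 — ω₀ = 1/√(0.0013·4.22e-06) = 1.35e+04 rad/s.
Step 3 — f₀ = ω₀/(2π) = 2149 Hz.
Step 4 — Series Q: Q = ω₀L/R = 1.35e+04·0.0013/150 = 0.117.

(a) f₀ = 2149 Hz  (b) Q = 0.117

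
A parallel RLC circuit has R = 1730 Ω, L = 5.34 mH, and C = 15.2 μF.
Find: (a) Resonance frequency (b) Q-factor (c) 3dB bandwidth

Step 1 — Resonance: ω₀ = 1/√(LC) = 1/√(0.00534·1.52e-05) = 3510 rad/s.
Step 2 — f₀ = ω₀/(2π) = 558.6 Hz.
Step 3 — Parallel Q: Q = R/(ω₀L) = 1730/(3510·0.00534) = 92.3.
Step 4 — Bandwidth: Δω = ω₀/Q = 38.03 rad/s; BW = Δω/(2π) = 6.052 Hz.

(a) f₀ = 558.6 Hz  (b) Q = 92.3  (c) BW = 6.052 Hz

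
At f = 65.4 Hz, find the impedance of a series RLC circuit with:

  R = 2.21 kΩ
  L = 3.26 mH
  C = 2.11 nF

Step 1 — Angular frequency: ω = 2π·f = 2π·65.4 = 410.9 rad/s.
Step 2 — Component impedances:
  R: Z = R = 2210 Ω
  L: Z = jωL = j·410.9·0.00326 = 0 + j1.34 Ω
  C: Z = 1/(jωC) = -j/(ω·C) = 0 - j1.153e+06 Ω
Step 3 — Series combination: Z_total = R + L + C = 2210 - j1.153e+06 Ω = 1.153e+06∠-89.9° Ω.

Z = 2210 - j1.153e+06 Ω = 1.153e+06∠-89.9° Ω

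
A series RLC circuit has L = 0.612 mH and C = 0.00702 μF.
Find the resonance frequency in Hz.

Step 1 — Resonance condition Im(Z)=0 gives ω₀ = 1/√(LC).
Step 2 — ω₀ = 1/√(0.000612·7.02e-09) = 4.825e+05 rad/s.
Step 3 — f₀ = ω₀/(2π) = 7.678e+04 Hz.

f₀ = 7.678e+04 Hz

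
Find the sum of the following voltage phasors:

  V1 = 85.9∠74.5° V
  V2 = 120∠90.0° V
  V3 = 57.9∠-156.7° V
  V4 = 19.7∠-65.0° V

Step 1 — Convert each phasor to rectangular form:
  V1 = 85.9·(cos(74.5°) + j·sin(74.5°)) = 22.96 + j82.78 V
  V2 = 120·(cos(90.0°) + j·sin(90.0°)) = 0 + j120 V
  V3 = 57.9·(cos(-156.7°) + j·sin(-156.7°)) = -53.18 - j22.9 V
  V4 = 19.7·(cos(-65.0°) + j·sin(-65.0°)) = 8.326 - j17.85 V
Step 2 — Sum components: V_total = -21.9 + j162 V.
Step 3 — Convert to polar: |V_total| = 163.5 V, ∠V_total = 97.7°.

V_total = 163.5∠97.7° V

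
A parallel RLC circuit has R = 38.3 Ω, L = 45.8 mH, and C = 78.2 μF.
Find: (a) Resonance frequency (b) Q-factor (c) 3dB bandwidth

Step 1 — Resonance: ω₀ = 1/√(LC) = 1/√(0.0458·7.82e-05) = 528.4 rad/s.
Step 2 — f₀ = ω₀/(2π) = 84.1 Hz.
Step 3 — Parallel Q: Q = R/(ω₀L) = 38.3/(528.4·0.0458) = 1.583.
Step 4 — Bandwidth: Δω = ω₀/Q = 333.9 rad/s; BW = Δω/(2π) = 53.14 Hz.

(a) f₀ = 84.1 Hz  (b) Q = 1.583  (c) BW = 53.14 Hz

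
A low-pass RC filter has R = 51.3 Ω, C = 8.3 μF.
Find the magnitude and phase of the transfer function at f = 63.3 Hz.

Step 1 — Angular frequency: ω = 2π·63.3 = 397.7 rad/s.
Step 2 — Transfer function: H(jω) = 1/(1 + jωRC).
Step 3 — Denominator: 1 + jωRC = 1 + j·397.7·51.3·8.3e-06 = 1 + j0.1693.
Step 4 — H = 0.9721 - j0.1646.
Step 5 — Magnitude: |H| = 0.986 (-0.1 dB); phase: φ = -9.6°.

|H| = 0.986 (-0.1 dB), φ = -9.6°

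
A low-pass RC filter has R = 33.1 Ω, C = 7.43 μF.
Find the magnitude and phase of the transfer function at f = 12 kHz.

Step 1 — Angular frequency: ω = 2π·1.2e+04 = 7.54e+04 rad/s.
Step 2 — Transfer function: H(jω) = 1/(1 + jωRC).
Step 3 — Denominator: 1 + jωRC = 1 + j·7.54e+04·33.1·7.43e-06 = 1 + j18.54.
Step 4 — H = 0.0029 - j0.05377.
Step 5 — Magnitude: |H| = 0.05385 (-25.4 dB); phase: φ = -86.9°.

|H| = 0.05385 (-25.4 dB), φ = -86.9°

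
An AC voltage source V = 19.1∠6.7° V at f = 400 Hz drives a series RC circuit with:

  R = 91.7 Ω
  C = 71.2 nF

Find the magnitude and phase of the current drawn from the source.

Step 1 — Angular frequency: ω = 2π·f = 2π·400 = 2513 rad/s.
Step 2 — Component impedances:
  R: Z = R = 91.7 Ω
  C: Z = 1/(jωC) = -j/(ω·C) = 0 - j5588 Ω
Step 3 — Series combination: Z_total = R + C = 91.7 - j5588 Ω = 5589∠-89.1° Ω.
Step 4 — Source phasor: V = 19.1∠6.7° V = 18.97 + j2.228 V.
Step 5 — Ohm's law: I = V / Z_total = (18.97 + j2.228) / (91.7 - j5588) = -0.000343 + j0.0034 A.
Step 6 — Convert to polar: |I| = 0.003417 A, ∠I = 95.8°.

I = 0.003417∠95.8° A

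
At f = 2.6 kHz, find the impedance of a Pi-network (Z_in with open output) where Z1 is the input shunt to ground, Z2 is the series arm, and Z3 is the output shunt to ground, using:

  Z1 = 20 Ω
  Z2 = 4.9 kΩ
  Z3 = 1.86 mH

Step 1 — Angular frequency: ω = 2π·f = 2π·2600 = 1.634e+04 rad/s.
Step 2 — Component impedances:
  Z1: Z = R = 20 Ω
  Z2: Z = R = 4900 Ω
  Z3: Z = jωL = j·1.634e+04·0.00186 = 0 + j30.39 Ω
Step 3 — With open output, the series arm Z2 and the output shunt Z3 appear in series to ground: Z2 + Z3 = 4900 + j30.39 Ω.
Step 4 — Parallel with input shunt Z1: Z_in = Z1 || (Z2 + Z3) = 19.92 + j0.0005021 Ω = 19.92∠0.0° Ω.

Z = 19.92 + j0.0005021 Ω = 19.92∠0.0° Ω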